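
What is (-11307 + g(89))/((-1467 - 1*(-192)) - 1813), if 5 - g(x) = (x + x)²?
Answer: 21493/1544 ≈ 13.920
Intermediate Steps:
g(x) = 5 - 4*x² (g(x) = 5 - (x + x)² = 5 - (2*x)² = 5 - 4*x²)
(-11307 + g(89))/((-1467 - 1*(-192)) - 1813) = (-11307 + (5 - 4*89²))/((-1467 - 1*(-192)) - 1813) = (-11307 + (5 - 4*7921))/((-1467 + 192) - 1813) = (-11307 + (5 - 31684))/(-1275 - 1813) = (-11307 - 31679)/(-3088) = -42986*(-1/3088) = 21493/1544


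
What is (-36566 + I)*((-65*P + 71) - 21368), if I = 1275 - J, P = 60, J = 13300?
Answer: 1224347427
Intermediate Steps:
I = -12025 (I = 1275 - 1*13300 = 1275 - 13300 = -12025)
(-36566 + I)*((-65*P + 71) - 21368) = (-36566 - 12025)*((-65*60 + 71) - 21368) = -48591*((-3900 + 71) - 21368) = -48591*(-3829 - 21368) = -48591*(-25197) = 1224347427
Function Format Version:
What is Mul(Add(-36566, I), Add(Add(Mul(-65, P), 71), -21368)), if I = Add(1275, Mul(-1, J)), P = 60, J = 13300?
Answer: 1224347427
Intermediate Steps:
I = -12025 (I = Add(1275, Mul(-1, 13300)) = Add(1275, -13300) = -12025)
Mul(Add(-36566, I), Add(Add(Mul(-65, P), 71), -21368)) = Mul(Add(-36566, -12025), Add(Add(Mul(-65, 60), 71), -21368)) = Mul(-48591, Add(Add(-3900, 71), -21368)) = Mul(-48591, Add(-3829, -21368)) = Mul(-48591, -25197) = 1224347427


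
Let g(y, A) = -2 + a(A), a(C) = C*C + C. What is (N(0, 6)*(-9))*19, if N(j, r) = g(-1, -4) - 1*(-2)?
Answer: -2052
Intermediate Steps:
a(C) = C + C² (a(C) = C² + C = C + C²)
g(y, A) = -2 + A*(1 + A)
N(j, r) = 12 (N(j, r) = (-2 - 4*(1 - 4)) - 1*(-2) = (-2 - 4*(-3)) + 2 = (-2 + 12) + 2 = 10 + 2 = 12)
(N(0, 6)*(-9))*19 = (12*(-9))*19 = -108*19 = -2052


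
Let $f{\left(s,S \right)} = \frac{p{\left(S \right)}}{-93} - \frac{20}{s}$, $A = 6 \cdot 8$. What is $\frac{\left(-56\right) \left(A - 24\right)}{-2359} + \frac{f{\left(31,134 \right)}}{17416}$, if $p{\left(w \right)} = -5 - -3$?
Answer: $\frac{155480275}{272917428} \approx 0.5697$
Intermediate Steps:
$A = 48$
$p{\left(w \right)} = -2$ ($p{\left(w \right)} = -5 + 3 = -2$)
$f{\left(s,S \right)} = \frac{2}{93} - \frac{20}{s}$ ($f{\left(s,S \right)} = - \frac{2}{-93} - \frac{20}{s} = \left(-2\right) \left(- \frac{1}{93}\right) - \frac{20}{s} = \frac{2}{93} - \frac{20}{s}$)
$\frac{\left(-56\right) \left(A - 24\right)}{-2359} + \frac{f{\left(31,134 \right)}}{17416} = \frac{\left(-56\right) \left(48 - 24\right)}{-2359} + \frac{\frac{2}{93} - \frac{20}{31}}{17416} = \left(-56\right) 24 \left(- \frac{1}{2359}\right) + \left(\frac{2}{93} - \frac{20}{31}\right) \frac{1}{17416} = \left(-1344\right) \left(- \frac{1}{2359}\right) + \left(\frac{2}{93} - \frac{20}{31}\right) \frac{1}{17416} = \frac{192}{337} - \frac{29}{809844} = \frac{155480275}{272917428}$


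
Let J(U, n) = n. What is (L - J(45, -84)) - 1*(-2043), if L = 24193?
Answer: 26320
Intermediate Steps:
(L - J(45, -84)) - 1*(-2043) = (24193 - 1*(-84)) - 1*(-2043) = (24193 + 84) + 2043 = 24277 + 2043 = 26320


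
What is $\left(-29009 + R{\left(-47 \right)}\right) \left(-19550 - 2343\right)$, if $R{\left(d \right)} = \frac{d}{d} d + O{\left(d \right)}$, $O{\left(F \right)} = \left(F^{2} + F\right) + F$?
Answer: $589819313$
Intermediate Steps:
$O{\left(F \right)} = F^{2} + 2 F$ ($O{\left(F \right)} = \left(F + F^{2}\right) + F = F^{2} + 2 F$)
$R{\left(d \right)} = d + d \left(2 + d\right)$ ($R{\left(d \right)} = \frac{d}{d} d + d \left(2 + d\right) = 1 d + d \left(2 + d\right) = d + d \left(2 + d\right)$)
$\left(-29009 + R{\left(-47 \right)}\right) \left(-19550 - 2343\right) = \left(-29009 - 47 \left(3 - 47\right)\right) \left(-19550 - 2343\right) = \left(-29009 - -2068\right) \left(-21893\right) = \left(-29009 + 2068\right) \left(-21893\right) = \left(-26941\right) \left(-21893\right) = 589819313$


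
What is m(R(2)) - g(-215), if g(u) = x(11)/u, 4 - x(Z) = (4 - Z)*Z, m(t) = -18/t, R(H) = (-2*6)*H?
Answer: 969/860 ≈ 1.1267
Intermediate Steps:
R(H) = -12*H
x(Z) = 4 - Z*(4 - Z) (x(Z) = 4 - (4 - Z)*Z = 4 - Z*(4 - Z))
g(u) = 81/u (g(u) = (4 + 11**2 - 4*11)/u = (4 + 121 - 44)/u = 81/u)
m(R(2)) - g(-215) = -18/((-12*2)) - 81/(-215) = -18/(-24) - 81*(-1)/215 = -18*(-1/24) - 1*(-81/215) = 3/4 + 81/215 = 969/860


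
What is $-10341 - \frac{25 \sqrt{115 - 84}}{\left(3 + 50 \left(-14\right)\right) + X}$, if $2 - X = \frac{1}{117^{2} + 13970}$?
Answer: $-10341 + \frac{691475 \sqrt{31}}{19223006} \approx -10341.0$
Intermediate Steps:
$X = \frac{55317}{27659}$ ($X = 2 - \frac{1}{117^{2} + 13970} = 2 - \frac{1}{13689 + 13970} = 2 - \frac{1}{27659} = \frac{55317}{27659} \approx 2.0$)
$-10341 - \frac{25 \sqrt{115 - 84}}{\left(3 + 50 \left(-14\right)\right) + X} = -10341 - \frac{25 \sqrt{115 - 84}}{\left(3 + 50 \left(-14\right)\right) + \frac{55317}{27659}} = -10341 - \frac{25 \sqrt{31}}{\left(3 - 700\right) + \frac{55317}{27659}} = -10341 - \frac{25 \sqrt{31}}{-697 + \frac{55317}{27659}} = -10341 - \frac{25 \sqrt{31}}{- \frac{19223006}{27659}} = -10341 - 25 \sqrt{31} \left(- \frac{27659}{19223006}\right) = -10341 - - \frac{691475 \sqrt{31}}{19223006} = -10341 + \frac{691475 \sqrt{31}}{19223006}$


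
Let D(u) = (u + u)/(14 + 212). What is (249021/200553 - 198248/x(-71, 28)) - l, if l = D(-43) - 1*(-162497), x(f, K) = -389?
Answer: -476006348267479/2938569407 ≈ -1.6199e+5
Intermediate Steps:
D(u) = u/113 (D(u) = (2*u)/226 = (2*u)*(1/226) = u/113)
l = 18362118/113 (l = (1/113)*(-43) - 1*(-162497) = -43/113 + 162497 = 18362118/113 ≈ 1.6250e+5)
(249021/200553 - 198248/x(-71, 28)) - l = (249021/200553 - 198248/(-389)) - 1*18362118/113 = (249021*(1/200553) - 198248*(-1/389)) - 18362118/113 = (83007/66851 + 198248/389) - 18362118/113 = 13285366771/26005039 - 18362118/113 = -476006348267479/2938569407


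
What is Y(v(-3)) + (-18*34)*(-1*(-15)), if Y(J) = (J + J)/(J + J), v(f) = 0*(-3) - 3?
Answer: -9179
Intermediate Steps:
v(f) = -3 (v(f) = 0 - 3 = -3)
Y(J) = 1 (Y(J) = (2*J)/((2*J)) = (2*J)*(1/(2*J)) = 1)
Y(v(-3)) + (-18*34)*(-1*(-15)) = 1 + (-18*34)*(-1*(-15)) = 1 - 612*15 = 1 - 9180 = -9179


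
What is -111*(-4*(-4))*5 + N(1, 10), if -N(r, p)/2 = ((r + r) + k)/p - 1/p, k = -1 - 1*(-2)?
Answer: -44402/5 ≈ -8880.4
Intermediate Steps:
k = 1 (k = -1 + 2 = 1)
N(r, p) = 2/p - 2*(1 + 2*r)/p (N(r, p) = -2*(((r + r) + 1)/p - 1/p) = -2*((2*r + 1)/p - 1/p) = -2*((1 + 2*r)/p - 1/p) = -2*(-1/p + (1 + 2*r)/p) = 2/p - 2*(1 + 2*r)/p)
-111*(-4*(-4))*5 + N(1, 10) = -111*(-4*(-4))*5 - 4*1/10 = -1776*5 - 4*1*⅒ = -111*80 - ⅖ = -8880 - ⅖ = -44402/5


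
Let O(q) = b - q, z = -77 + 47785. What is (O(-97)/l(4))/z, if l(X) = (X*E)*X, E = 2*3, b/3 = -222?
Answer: -569/4579968 ≈ -0.00012424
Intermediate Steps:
b = -666 (b = 3*(-222) = -666)
z = 47708
E = 6
O(q) = -666 - q
l(X) = 6*X² (l(X) = (X*6)*X = (6*X)*X = 6*X²)
(O(-97)/l(4))/z = ((-666 - 1*(-97))/((6*4²)))/47708 = ((-666 + 97)/((6*16)))*(1/47708) = -569/96*(1/47708) = -569*1/96*(1/47708) = -569/96*1/47708 = -569/4579968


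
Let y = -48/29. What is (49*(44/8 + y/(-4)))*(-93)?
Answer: -1563051/58 ≈ -26949.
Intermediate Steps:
y = -48/29 (y = -48*1/29 = -48/29 ≈ -1.6552)
(49*(44/8 + y/(-4)))*(-93) = (49*(44/8 - 48/29/(-4)))*(-93) = (49*(44*(⅛) - 48/29*(-¼)))*(-93) = (49*(11/2 + 12/29))*(-93) = (49*(343/58))*(-93) = (16807/58)*(-93) = -1563051/58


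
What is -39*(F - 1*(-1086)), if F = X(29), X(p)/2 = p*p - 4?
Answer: -107640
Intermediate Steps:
X(p) = -8 + 2*p**2 (X(p) = 2*(p*p - 4) = 2*(p**2 - 4) = 2*(-4 + p**2) = -8 + 2*p**2)
F = 1674 (F = -8 + 2*29**2 = -8 + 2*841 = -8 + 1682 = 1674)
-39*(F - 1*(-1086)) = -39*(1674 - 1*(-1086)) = -39*(1674 + 1086) = -39*2760 = -107640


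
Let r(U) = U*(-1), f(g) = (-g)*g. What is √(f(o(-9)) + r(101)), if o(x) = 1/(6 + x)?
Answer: I*√910/3 ≈ 10.055*I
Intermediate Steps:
f(g) = -g²
r(U) = -U
√(f(o(-9)) + r(101)) = √(-(1/(6 - 9))² - 1*101) = √(-(1/(-3))² - 101) = √(-(-⅓)² - 101) = √(-1*⅑ - 101) = √(-⅑ - 101) = √(-910/9) = I*√910/3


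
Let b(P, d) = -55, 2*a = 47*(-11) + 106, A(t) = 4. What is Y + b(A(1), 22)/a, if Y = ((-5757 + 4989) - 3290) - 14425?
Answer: -7596403/411 ≈ -18483.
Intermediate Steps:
a = -411/2 (a = (47*(-11) + 106)/2 = (-517 + 106)/2 = (½)*(-411) = -411/2 ≈ -205.50)
Y = -18483 (Y = (-768 - 3290) - 14425 = -4058 - 14425 = -18483)
Y + b(A(1), 22)/a = -18483 - 55/(-411/2) = -18483 - 55*(-2/411) = -18483 + 110/411 = -7596403/411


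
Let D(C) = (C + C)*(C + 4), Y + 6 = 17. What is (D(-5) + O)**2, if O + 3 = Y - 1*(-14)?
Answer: 1024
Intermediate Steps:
Y = 11 (Y = -6 + 17 = 11)
O = 22 (O = -3 + (11 - 1*(-14)) = -3 + (11 + 14) = -3 + 25 = 22)
D(C) = 2*C*(4 + C) (D(C) = (2*C)*(4 + C) = 2*C*(4 + C))
(D(-5) + O)**2 = (2*(-5)*(4 - 5) + 22)**2 = (2*(-5)*(-1) + 22)**2 = (10 + 22)**2 = 32**2 = 1024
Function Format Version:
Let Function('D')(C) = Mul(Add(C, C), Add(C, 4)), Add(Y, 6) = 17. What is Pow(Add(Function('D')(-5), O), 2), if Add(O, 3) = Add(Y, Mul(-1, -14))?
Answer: 1024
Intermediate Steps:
Y = 11 (Y = Add(-6, 17) = 11)
O = 22 (O = Add(-3, Add(11, Mul(-1, -14))) = Add(-3, Add(11, 14)) = Add(-3, 25) = 22)
Function('D')(C) = Mul(2, C, Add(4, C)) (Function('D')(C) = Mul(Mul(2, C), Add(4, C)) = Mul(2, C, Add(4, C)))
Pow(Add(Function('D')(-5), O), 2) = Pow(Add(Mul(2, -5, Add(4, -5)), 22), 2) = Pow(Add(Mul(2, -5, -1), 22), 2) = Pow(Add(10, 22), 2) = Pow(32, 2) = 1024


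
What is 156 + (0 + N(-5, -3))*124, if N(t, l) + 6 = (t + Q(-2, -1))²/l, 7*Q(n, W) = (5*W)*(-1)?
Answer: -66012/49 ≈ -1347.2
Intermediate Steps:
Q(n, W) = -5*W/7 (Q(n, W) = ((5*W)*(-1))/7 = (-5*W)/7 = -5*W/7)
N(t, l) = -6 + (5/7 + t)²/l (N(t, l) = -6 + (t - 5/7*(-1))²/l = -6 + (t + 5/7)²/l = -6 + (5/7 + t)²/l)
156 + (0 + N(-5, -3))*124 = 156 + (0 + (-6 + (1/49)*(5 + 7*(-5))²/(-3)))*124 = 156 + (0 + (-6 + (1/49)*(-⅓)*(5 - 35)²))*124 = 156 + (0 + (-6 + (1/49)*(-⅓)*(-30)²))*124 = 156 + (0 + (-6 + (1/49)*(-⅓)*900))*124 = 156 + (0 + (-6 - 300/49))*124 = 156 + (0 - 594/49)*124 = 156 - 594/49*124 = 156 - 73656/49 = -66012/49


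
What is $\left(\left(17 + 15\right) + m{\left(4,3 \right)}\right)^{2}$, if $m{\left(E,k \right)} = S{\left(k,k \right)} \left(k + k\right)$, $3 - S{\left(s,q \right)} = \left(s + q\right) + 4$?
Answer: $100$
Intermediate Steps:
$S{\left(s,q \right)} = -1 - q - s$ ($S{\left(s,q \right)} = 3 - \left(\left(s + q\right) + 4\right) = 3 - \left(\left(q + s\right) + 4\right) = 3 - \left(4 + q + s\right) = -1 - q - s$)
$m{\left(E,k \right)} = 2 k \left(-1 - 2 k\right)$ ($m{\left(E,k \right)} = \left(-1 - k - k\right) \left(k + k\right) = \left(-1 - 2 k\right) 2 k = 2 k \left(-1 - 2 k\right)$)
$\left(\left(17 + 15\right) + m{\left(4,3 \right)}\right)^{2} = \left(\left(17 + 15\right) - 6 \left(1 + 2 \cdot 3\right)\right)^{2} = \left(32 - 6 \left(1 + 6\right)\right)^{2} = \left(32 - 6 \cdot 7\right)^{2} = \left(32 - 42\right)^{2} = \left(-10\right)^{2} = 100$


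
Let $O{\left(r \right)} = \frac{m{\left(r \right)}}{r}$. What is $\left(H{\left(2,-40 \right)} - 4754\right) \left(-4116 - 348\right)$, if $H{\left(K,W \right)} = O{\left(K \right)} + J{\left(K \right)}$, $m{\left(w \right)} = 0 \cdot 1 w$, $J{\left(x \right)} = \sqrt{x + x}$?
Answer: $21212928$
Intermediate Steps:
$J{\left(x \right)} = \sqrt{2} \sqrt{x}$ ($J{\left(x \right)} = \sqrt{2 x} = \sqrt{2} \sqrt{x}$)
$m{\left(w \right)} = 0$ ($m{\left(w \right)} = 0 w = 0$)
$O{\left(r \right)} = 0$ ($O{\left(r \right)} = \frac{0}{r} = 0$)
$H{\left(K,W \right)} = \sqrt{2} \sqrt{K}$ ($H{\left(K,W \right)} = 0 + \sqrt{2} \sqrt{K} = \sqrt{2} \sqrt{K}$)
$\left(H{\left(2,-40 \right)} - 4754\right) \left(-4116 - 348\right) = \left(\sqrt{2} \sqrt{2} - 4754\right) \left(-4116 - 348\right) = \left(2 - 4754\right) \left(-4464\right) = \left(-4752\right) \left(-4464\right) = 21212928$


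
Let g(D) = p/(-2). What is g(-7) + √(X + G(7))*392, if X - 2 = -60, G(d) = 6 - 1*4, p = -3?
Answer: 3/2 + 784*I*√14 ≈ 1.5 + 2933.5*I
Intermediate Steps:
G(d) = 2 (G(d) = 6 - 4 = 2)
X = -58 (X = 2 - 60 = -58)
g(D) = 3/2 (g(D) = -3/(-2) = -3*(-½) = 3/2)
g(-7) + √(X + G(7))*392 = 3/2 + √(-58 + 2)*392 = 3/2 + √(-56)*392 = 3/2 + (2*I*√14)*392 = 3/2 + 784*I*√14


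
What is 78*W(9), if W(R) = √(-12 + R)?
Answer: 78*I*√3 ≈ 135.1*I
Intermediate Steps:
78*W(9) = 78*√(-12 + 9) = 78*√(-3) = 78*(I*√3) = 78*I*√3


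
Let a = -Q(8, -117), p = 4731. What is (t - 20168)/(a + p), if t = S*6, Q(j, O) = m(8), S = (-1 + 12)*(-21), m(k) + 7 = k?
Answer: -10777/2365 ≈ -4.5569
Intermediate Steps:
m(k) = -7 + k
S = -231 (S = 11*(-21) = -231)
Q(j, O) = 1 (Q(j, O) = -7 + 8 = 1)
t = -1386 (t = -231*6 = -1386)
a = -1 (a = -1*1 = -1)
(t - 20168)/(a + p) = (-1386 - 20168)/(-1 + 4731) = -21554/4730 = -21554*1/4730 = -10777/2365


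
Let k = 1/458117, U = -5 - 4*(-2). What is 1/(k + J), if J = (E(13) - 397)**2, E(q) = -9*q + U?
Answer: 458117/119623969158 ≈ 3.8296e-6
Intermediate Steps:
U = 3 (U = -5 + 8 = 3)
k = 1/458117 ≈ 2.1828e-6
E(q) = 3 - 9*q (E(q) = -9*q + 3 = 3 - 9*q)
J = 261121 (J = ((3 - 9*13) - 397)**2 = ((3 - 117) - 397)**2 = (-114 - 397)**2 = (-511)**2 = 261121)
1/(k + J) = 1/(1/458117 + 261121) = 1/(119623969158/458117) = 458117/119623969158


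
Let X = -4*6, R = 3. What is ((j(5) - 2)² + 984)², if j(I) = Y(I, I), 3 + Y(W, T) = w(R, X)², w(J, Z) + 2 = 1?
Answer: 1000000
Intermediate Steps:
X = -24
w(J, Z) = -1 (w(J, Z) = -2 + 1 = -1)
Y(W, T) = -2 (Y(W, T) = -3 + (-1)² = -3 + 1 = -2)
j(I) = -2
((j(5) - 2)² + 984)² = ((-2 - 2)² + 984)² = ((-4)² + 984)² = (16 + 984)² = 1000² = 1000000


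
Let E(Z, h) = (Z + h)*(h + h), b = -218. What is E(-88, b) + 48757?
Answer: 182173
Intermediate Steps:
E(Z, h) = 2*h*(Z + h) (E(Z, h) = (Z + h)*(2*h) = 2*h*(Z + h))
E(-88, b) + 48757 = 2*(-218)*(-88 - 218) + 48757 = 2*(-218)*(-306) + 48757 = 133416 + 48757 = 182173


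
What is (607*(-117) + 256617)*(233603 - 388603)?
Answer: -28767690000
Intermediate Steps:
(607*(-117) + 256617)*(233603 - 388603) = (-71019 + 256617)*(-155000) = 185598*(-155000) = -28767690000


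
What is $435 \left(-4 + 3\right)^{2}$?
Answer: $435$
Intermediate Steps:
$435 \left(-4 + 3\right)^{2} = 435 \left(-1\right)^{2} = 435 \cdot 1 = 435$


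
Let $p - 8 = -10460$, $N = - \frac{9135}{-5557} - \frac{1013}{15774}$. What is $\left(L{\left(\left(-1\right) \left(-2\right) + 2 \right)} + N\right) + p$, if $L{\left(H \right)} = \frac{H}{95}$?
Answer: $- \frac{87023760888793}{8327331210} \approx -10450.0$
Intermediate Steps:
$N = \frac{138466249}{87656118}$ ($N = \left(-9135\right) \left(- \frac{1}{5557}\right) - \frac{1013}{15774} = \frac{9135}{5557} - \frac{1013}{15774} = \frac{138466249}{87656118} \approx 1.5797$)
$p = -10452$ ($p = 8 - 10460 = -10452$)
$L{\left(H \right)} = \frac{H}{95}$ ($L{\left(H \right)} = H \frac{1}{95} = \frac{H}{95}$)
$\left(L{\left(\left(-1\right) \left(-2\right) + 2 \right)} + N\right) + p = \left(\frac{\left(-1\right) \left(-2\right) + 2}{95} + \frac{138466249}{87656118}\right) - 10452 = \left(\frac{2 + 2}{95} + \frac{138466249}{87656118}\right) - 10452 = \left(\frac{1}{95} \cdot 4 + \frac{138466249}{87656118}\right) - 10452 = \left(\frac{4}{95} + \frac{138466249}{87656118}\right) - 10452 = \frac{13504918127}{8327331210} - 10452 = - \frac{87023760888793}{8327331210}$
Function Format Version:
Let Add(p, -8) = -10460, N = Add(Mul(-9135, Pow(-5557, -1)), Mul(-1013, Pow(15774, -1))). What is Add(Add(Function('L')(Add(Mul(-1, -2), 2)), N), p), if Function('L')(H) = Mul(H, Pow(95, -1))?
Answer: Rational(-87023760888793, 8327331210) ≈ -10450.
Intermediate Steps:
N = Rational(138466249, 87656118) (N = Add(Mul(-9135, Rational(-1, 5557)), Mul(-1013, Rational(1, 15774))) = Add(Rational(9135, 5557), Rational(-1013, 15774)) = Rational(138466249, 87656118) ≈ 1.5797)
p = -10452 (p = Add(8, -10460) = -10452)
Function('L')(H) = Mul(Rational(1, 95), H) (Function('L')(H) = Mul(H, Rational(1, 95)) = Mul(Rational(1, 95), H))
Add(Add(Function('L')(Add(Mul(-1, -2), 2)), N), p) = Add(Add(Mul(Rational(1, 95), Add(Mul(-1, -2), 2)), Rational(138466249, 87656118)), -10452) = Add(Add(Mul(Rational(1, 95), Add(2, 2)), Rational(138466249, 87656118)), -10452) = Add(Add(Mul(Rational(1, 95), 4), Rational(138466249, 87656118)), -10452) = Add(Add(Rational(4, 95), Rational(138466249, 87656118)), -10452) = Add(Rational(13504918127, 8327331210), -10452) = Rational(-87023760888793, 8327331210)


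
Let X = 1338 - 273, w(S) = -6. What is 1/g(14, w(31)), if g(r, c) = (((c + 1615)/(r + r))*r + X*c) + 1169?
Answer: -2/8833 ≈ -0.00022642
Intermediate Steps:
X = 1065
g(r, c) = 3953/2 + 2131*c/2 (g(r, c) = (((c + 1615)/(r + r))*r + 1065*c) + 1169 = (((1615 + c)/((2*r)))*r + 1065*c) + 1169 = (((1615 + c)*(1/(2*r)))*r + 1065*c) + 1169 = (((1615 + c)/(2*r))*r + 1065*c) + 1169 = ((1615/2 + c/2) + 1065*c) + 1169 = (1615/2 + 2131*c/2) + 1169 = 3953/2 + 2131*c/2)
1/g(14, w(31)) = 1/(3953/2 + (2131/2)*(-6)) = 1/(3953/2 - 6393) = 1/(-8833/2) = -2/8833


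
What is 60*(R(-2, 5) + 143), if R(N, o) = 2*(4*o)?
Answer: 10980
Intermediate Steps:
R(N, o) = 8*o
60*(R(-2, 5) + 143) = 60*(8*5 + 143) = 60*(40 + 143) = 60*183 = 10980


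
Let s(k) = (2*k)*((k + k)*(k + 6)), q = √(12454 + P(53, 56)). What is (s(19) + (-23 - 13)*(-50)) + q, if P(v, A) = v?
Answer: 37900 + √12507 ≈ 38012.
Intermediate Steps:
q = √12507 (q = √(12454 + 53) = √12507 ≈ 111.83)
s(k) = 4*k²*(6 + k) (s(k) = (2*k)*((2*k)*(6 + k)) = (2*k)*(2*k*(6 + k)) = 4*k²*(6 + k))
(s(19) + (-23 - 13)*(-50)) + q = (4*19²*(6 + 19) + (-23 - 13)*(-50)) + √12507 = (4*361*25 - 36*(-50)) + √12507 = (36100 + 1800) + √12507 = 37900 + √12507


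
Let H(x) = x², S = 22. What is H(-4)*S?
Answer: 352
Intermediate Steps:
H(-4)*S = (-4)²*22 = 16*22 = 352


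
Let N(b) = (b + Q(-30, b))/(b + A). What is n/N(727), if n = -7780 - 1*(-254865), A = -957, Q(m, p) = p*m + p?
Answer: 28414775/10178 ≈ 2791.8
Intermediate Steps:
Q(m, p) = p + m*p (Q(m, p) = m*p + p = p + m*p)
n = 247085 (n = -7780 + 254865 = 247085)
N(b) = -28*b/(-957 + b) (N(b) = (b + b*(1 - 30))/(b - 957) = (b + b*(-29))/(-957 + b) = (b - 29*b)/(-957 + b) = (-28*b)/(-957 + b) = -28*b/(-957 + b))
n/N(727) = 247085/((-28*727/(-957 + 727))) = 247085/((-28*727/(-230))) = 247085/((-28*727*(-1/230))) = 247085/(10178/115) = 247085*(115/10178) = 28414775/10178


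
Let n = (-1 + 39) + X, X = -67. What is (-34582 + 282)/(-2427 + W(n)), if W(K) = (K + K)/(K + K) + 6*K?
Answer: 343/26 ≈ 13.192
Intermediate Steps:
n = -29 (n = (-1 + 39) - 67 = 38 - 67 = -29)
W(K) = 1 + 6*K (W(K) = (2*K)/((2*K)) + 6*K = (2*K)*(1/(2*K)) + 6*K = 1 + 6*K)
(-34582 + 282)/(-2427 + W(n)) = (-34582 + 282)/(-2427 + (1 + 6*(-29))) = -34300/(-2427 + (1 - 174)) = -34300/(-2427 - 173) = -34300/(-2600) = -34300*(-1/2600) = 343/26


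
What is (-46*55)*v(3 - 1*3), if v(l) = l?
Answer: 0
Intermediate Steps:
(-46*55)*v(3 - 1*3) = (-46*55)*(3 - 1*3) = -2530*(3 - 3) = -2530*0 = 0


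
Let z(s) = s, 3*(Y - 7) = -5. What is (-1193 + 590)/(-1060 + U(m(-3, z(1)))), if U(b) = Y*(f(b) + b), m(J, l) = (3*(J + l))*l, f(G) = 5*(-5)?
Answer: 1809/3676 ≈ 0.49211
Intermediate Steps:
Y = 16/3 (Y = 7 + (⅓)*(-5) = 7 - 5/3 = 16/3 ≈ 5.3333)
f(G) = -25
m(J, l) = l*(3*J + 3*l) (m(J, l) = (3*J + 3*l)*l = l*(3*J + 3*l))
U(b) = -400/3 + 16*b/3 (U(b) = 16*(-25 + b)/3 = -400/3 + 16*b/3)
(-1193 + 590)/(-1060 + U(m(-3, z(1)))) = (-1193 + 590)/(-1060 + (-400/3 + 16*(3*1*(-3 + 1))/3)) = -603/(-1060 + (-400/3 + 16*(3*1*(-2))/3)) = -603/(-1060 + (-400/3 + (16/3)*(-6))) = -603/(-1060 + (-400/3 - 32)) = -603/(-1060 - 496/3) = -603/(-3676/3) = -603*(-3/3676) = 1809/3676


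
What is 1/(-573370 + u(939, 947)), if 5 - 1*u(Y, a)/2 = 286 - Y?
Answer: -1/572054 ≈ -1.7481e-6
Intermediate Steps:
u(Y, a) = -562 + 2*Y (u(Y, a) = 10 - 2*(286 - Y) = 10 + (-572 + 2*Y) = -562 + 2*Y)
1/(-573370 + u(939, 947)) = 1/(-573370 + (-562 + 2*939)) = 1/(-573370 + (-562 + 1878)) = 1/(-573370 + 1316) = 1/(-572054) = -1/572054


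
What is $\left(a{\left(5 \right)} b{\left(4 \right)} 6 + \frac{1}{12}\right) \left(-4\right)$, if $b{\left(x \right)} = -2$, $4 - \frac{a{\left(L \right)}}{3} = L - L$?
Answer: $\frac{1727}{3} \approx 575.67$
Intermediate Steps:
$a{\left(L \right)} = 12$ ($a{\left(L \right)} = 12 - 3 \left(L - L\right) = 12 - 0 = 12 + 0 = 12$)
$\left(a{\left(5 \right)} b{\left(4 \right)} 6 + \frac{1}{12}\right) \left(-4\right) = \left(12 \left(-2\right) 6 + \frac{1}{12}\right) \left(-4\right) = \left(\left(-24\right) 6 + \frac{1}{12}\right) \left(-4\right) = \left(-144 + \frac{1}{12}\right) \left(-4\right) = \left(- \frac{1727}{12}\right) \left(-4\right) = \frac{1727}{3}$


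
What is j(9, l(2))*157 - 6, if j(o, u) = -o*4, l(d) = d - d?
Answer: -5658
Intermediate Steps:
l(d) = 0
j(o, u) = -4*o
j(9, l(2))*157 - 6 = -4*9*157 - 6 = -36*157 - 6 = -5652 - 6 = -5658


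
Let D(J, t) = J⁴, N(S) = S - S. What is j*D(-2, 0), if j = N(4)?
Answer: 0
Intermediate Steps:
N(S) = 0
j = 0
j*D(-2, 0) = 0*(-2)⁴ = 0*16 = 0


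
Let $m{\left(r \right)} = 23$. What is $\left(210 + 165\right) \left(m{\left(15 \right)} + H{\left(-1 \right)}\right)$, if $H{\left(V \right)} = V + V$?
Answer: $7875$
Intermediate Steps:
$H{\left(V \right)} = 2 V$
$\left(210 + 165\right) \left(m{\left(15 \right)} + H{\left(-1 \right)}\right) = \left(210 + 165\right) \left(23 + 2 \left(-1\right)\right) = 375 \left(23 - 2\right) = 375 \cdot 21 = 7875$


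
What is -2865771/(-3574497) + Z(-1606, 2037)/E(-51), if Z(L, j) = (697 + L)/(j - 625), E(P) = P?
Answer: 23291013225/28600741996 ≈ 0.81435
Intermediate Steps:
Z(L, j) = (697 + L)/(-625 + j)
-2865771/(-3574497) + Z(-1606, 2037)/E(-51) = -2865771/(-3574497) + ((697 - 1606)/(-625 + 2037))/(-51) = -2865771*(-1/3574497) + (-909/1412)*(-1/51) = 955257/1191499 + ((1/1412)*(-909))*(-1/51) = 955257/1191499 - 909/1412*(-1/51) = 955257/1191499 + 303/24004 = 23291013225/28600741996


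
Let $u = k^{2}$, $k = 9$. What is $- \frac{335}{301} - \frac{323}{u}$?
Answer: $- \frac{124358}{24381} \approx -5.1006$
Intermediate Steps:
$u = 81$ ($u = 9^{2} = 81$)
$- \frac{335}{301} - \frac{323}{u} = - \frac{335}{301} - \frac{323}{81} = - \frac{124358}{24381}$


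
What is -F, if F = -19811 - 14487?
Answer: 34298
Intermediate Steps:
F = -34298
-F = -1*(-34298) = 34298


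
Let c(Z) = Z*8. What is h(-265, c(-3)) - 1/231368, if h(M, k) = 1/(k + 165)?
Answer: 231227/32622888 ≈ 0.0070879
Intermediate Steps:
c(Z) = 8*Z
h(M, k) = 1/(165 + k)
h(-265, c(-3)) - 1/231368 = 1/(165 + 8*(-3)) - 1/231368 = 1/(165 - 24) - 1*1/231368 = 1/141 - 1/231368 = 231227/32622888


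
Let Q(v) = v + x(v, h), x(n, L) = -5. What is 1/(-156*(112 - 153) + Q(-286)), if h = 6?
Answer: 1/6105 ≈ 0.00016380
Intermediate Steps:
Q(v) = -5 + v (Q(v) = v - 5 = -5 + v)
1/(-156*(112 - 153) + Q(-286)) = 1/(-156*(112 - 153) + (-5 - 286)) = 1/(-156*(-41) - 291) = 1/(6396 - 291) = 1/6105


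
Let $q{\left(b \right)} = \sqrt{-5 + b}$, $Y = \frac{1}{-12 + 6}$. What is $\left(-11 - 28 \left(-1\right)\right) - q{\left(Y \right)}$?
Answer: $17 - \frac{i \sqrt{186}}{6} \approx 17.0 - 2.273 i$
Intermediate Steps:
$Y = - \frac{1}{6}$ ($Y = \frac{1}{-6} = - \frac{1}{6} \approx -0.16667$)
$\left(-11 - 28 \left(-1\right)\right) - q{\left(Y \right)} = \left(-11 - 28 \left(-1\right)\right) - \sqrt{-5 - \frac{1}{6}} = \left(-11 - -28\right) - \sqrt{- \frac{31}{6}} = \left(-11 + 28\right) - \frac{i \sqrt{186}}{6} = 17 - \frac{i \sqrt{186}}{6}$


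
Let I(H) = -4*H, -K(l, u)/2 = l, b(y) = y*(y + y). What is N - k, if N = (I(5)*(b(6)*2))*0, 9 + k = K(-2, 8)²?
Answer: -7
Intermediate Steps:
b(y) = 2*y² (b(y) = y*(2*y) = 2*y²)
K(l, u) = -2*l
k = 7 (k = -9 + (-2*(-2))² = -9 + 4² = -9 + 16 = 7)
N = 0 (N = ((-4*5)*((2*6²)*2))*0 = -20*2*36*2*0 = -1440*2*0 = -20*144*0 = -2880*0 = 0)
N - k = 0 - 1*7 = 0 - 7 = -7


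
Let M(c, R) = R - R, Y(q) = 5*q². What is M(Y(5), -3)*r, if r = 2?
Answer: 0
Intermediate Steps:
M(c, R) = 0
M(Y(5), -3)*r = 0*2 = 0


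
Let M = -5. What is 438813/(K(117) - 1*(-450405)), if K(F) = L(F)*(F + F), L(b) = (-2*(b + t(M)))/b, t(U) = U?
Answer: 438813/449957 ≈ 0.97523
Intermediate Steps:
L(b) = (10 - 2*b)/b (L(b) = (-2*(b - 5))/b = (-2*(-5 + b))/b = (10 - 2*b)/b)
K(F) = 2*F*(-2 + 10/F) (K(F) = (-2 + 10/F)*(F + F) = (-2 + 10/F)*(2*F) = 2*F*(-2 + 10/F))
438813/(K(117) - 1*(-450405)) = 438813/((20 - 4*117) - 1*(-450405)) = 438813/((20 - 468) + 450405) = 438813/(-448 + 450405) = 438813/449957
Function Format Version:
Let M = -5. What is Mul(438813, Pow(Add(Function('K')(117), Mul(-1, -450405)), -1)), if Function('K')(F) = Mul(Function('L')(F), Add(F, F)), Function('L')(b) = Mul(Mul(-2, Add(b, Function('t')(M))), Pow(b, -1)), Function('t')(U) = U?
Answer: Rational(438813, 449957) ≈ 0.97523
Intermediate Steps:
Function('L')(b) = Mul(Pow(b, -1), Add(10, Mul(-2, b))) (Function('L')(b) = Mul(Mul(-2, Add(b, -5)), Pow(b, -1)) = Mul(Mul(-2, Add(-5, b)), Pow(b, -1)) = Mul(Add(10, Mul(-2, b)), Pow(b, -1)) = Mul(Pow(b, -1), Add(10, Mul(-2, b))))
Function('K')(F) = Mul(2, F, Add(-2, Mul(10, Pow(F, -1)))) (Function('K')(F) = Mul(Add(-2, Mul(10, Pow(F, -1))), Add(F, F)) = Mul(Add(-2, Mul(10, Pow(F, -1))), Mul(2, F)) = Mul(2, F, Add(-2, Mul(10, Pow(F, -1)))))
Mul(438813, Pow(Add(Function('K')(117), Mul(-1, -450405)), -1)) = Mul(438813, Pow(Add(Add(20, Mul(-4, 117)), Mul(-1, -450405)), -1)) = Mul(438813, Pow(Add(Add(20, -468), 450405), -1)) = Mul(438813, Pow(Add(-448, 450405), -1)) = Mul(438813, Pow(449957, -1)) = Mul(438813, Rational(1, 449957)) = Rational(438813, 449957)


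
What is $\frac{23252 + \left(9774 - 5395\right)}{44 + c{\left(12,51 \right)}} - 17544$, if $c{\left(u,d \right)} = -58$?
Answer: $- \frac{273247}{14} \approx -19518.0$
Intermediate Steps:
$\frac{23252 + \left(9774 - 5395\right)}{44 + c{\left(12,51 \right)}} - 17544 = \frac{23252 + \left(9774 - 5395\right)}{44 - 58} - 17544 = \frac{23252 + 4379}{-14} - 17544 = 27631 \left(- \frac{1}{14}\right) - 17544 = - \frac{27631}{14} - 17544 = - \frac{273247}{14}$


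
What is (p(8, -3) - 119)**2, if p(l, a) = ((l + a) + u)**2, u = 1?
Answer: 6889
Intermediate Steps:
p(l, a) = (1 + a + l)**2 (p(l, a) = ((l + a) + 1)**2 = ((a + l) + 1)**2 = (1 + a + l)**2)
(p(8, -3) - 119)**2 = ((1 - 3 + 8)**2 - 119)**2 = (6**2 - 119)**2 = (36 - 119)**2 = (-83)**2 = 6889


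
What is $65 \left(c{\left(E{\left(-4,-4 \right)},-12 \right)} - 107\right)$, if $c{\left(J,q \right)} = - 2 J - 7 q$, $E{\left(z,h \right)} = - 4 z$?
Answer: $-3575$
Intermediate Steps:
$c{\left(J,q \right)} = - 7 q - 2 J$
$65 \left(c{\left(E{\left(-4,-4 \right)},-12 \right)} - 107\right) = 65 \left(\left(\left(-7\right) \left(-12\right) - 2 \left(\left(-4\right) \left(-4\right)\right)\right) - 107\right) = 65 \left(\left(84 - 32\right) - 107\right) = 65 \left(52 - 107\right) = 65 \left(-55\right) = -3575$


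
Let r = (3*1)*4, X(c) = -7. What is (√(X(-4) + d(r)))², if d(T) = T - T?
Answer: -7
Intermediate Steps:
r = 12 (r = 3*4 = 12)
d(T) = 0
(√(X(-4) + d(r)))² = (√(-7 + 0))² = (√(-7))² = (I*√7)² = -7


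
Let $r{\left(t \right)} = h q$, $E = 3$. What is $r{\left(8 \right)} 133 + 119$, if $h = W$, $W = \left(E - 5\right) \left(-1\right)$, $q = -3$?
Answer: $-679$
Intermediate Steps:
$W = 2$ ($W = \left(3 - 5\right) \left(-1\right) = \left(-2\right) \left(-1\right) = 2$)
$h = 2$
$r{\left(t \right)} = -6$ ($r{\left(t \right)} = 2 \left(-3\right) = -6$)
$r{\left(8 \right)} 133 + 119 = \left(-6\right) 133 + 119 = -798 + 119 = -679$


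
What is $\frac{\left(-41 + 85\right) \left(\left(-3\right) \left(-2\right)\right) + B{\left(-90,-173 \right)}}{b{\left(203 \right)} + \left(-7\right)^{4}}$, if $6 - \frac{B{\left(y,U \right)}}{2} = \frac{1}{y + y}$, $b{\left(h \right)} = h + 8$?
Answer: $\frac{24841}{235080} \approx 0.10567$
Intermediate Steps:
$b{\left(h \right)} = 8 + h$
$B{\left(y,U \right)} = 12 - \frac{1}{y}$ ($B{\left(y,U \right)} = 12 - \frac{2}{y + y} = 12 - \frac{2}{2 y} = 12 - 2 \frac{1}{2 y} = 12 - \frac{1}{y}$)
$\frac{\left(-41 + 85\right) \left(\left(-3\right) \left(-2\right)\right) + B{\left(-90,-173 \right)}}{b{\left(203 \right)} + \left(-7\right)^{4}} = \frac{\left(-41 + 85\right) \left(\left(-3\right) \left(-2\right)\right) + \left(12 - \frac{1}{-90}\right)}{\left(8 + 203\right) + \left(-7\right)^{4}} = \frac{44 \cdot 6 + \left(12 - - \frac{1}{90}\right)}{211 + 2401} = \frac{264 + \left(12 + \frac{1}{90}\right)}{2612} = \left(264 + \frac{1081}{90}\right) \frac{1}{2612} = \frac{24841}{90} \cdot \frac{1}{2612} = \frac{24841}{235080}$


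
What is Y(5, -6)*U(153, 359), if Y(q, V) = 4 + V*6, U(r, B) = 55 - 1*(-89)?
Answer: -4608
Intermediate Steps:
U(r, B) = 144 (U(r, B) = 55 + 89 = 144)
Y(q, V) = 4 + 6*V
Y(5, -6)*U(153, 359) = (4 + 6*(-6))*144 = (4 - 36)*144 = -32*144 = -4608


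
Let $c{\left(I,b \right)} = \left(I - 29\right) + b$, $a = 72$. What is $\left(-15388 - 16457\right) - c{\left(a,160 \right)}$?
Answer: $-32048$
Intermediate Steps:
$c{\left(I,b \right)} = -29 + I + b$ ($c{\left(I,b \right)} = \left(-29 + I\right) + b = -29 + I + b$)
$\left(-15388 - 16457\right) - c{\left(a,160 \right)} = \left(-15388 - 16457\right) - \left(-29 + 72 + 160\right) = -31845 - 203 = -32048$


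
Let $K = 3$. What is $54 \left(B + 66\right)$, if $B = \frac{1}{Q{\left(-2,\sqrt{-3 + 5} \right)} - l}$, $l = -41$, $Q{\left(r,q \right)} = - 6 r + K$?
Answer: $\frac{99819}{28} \approx 3565.0$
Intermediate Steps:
$Q{\left(r,q \right)} = 3 - 6 r$ ($Q{\left(r,q \right)} = - 6 r + 3 = 3 - 6 r$)
$B = \frac{1}{56}$ ($B = \frac{1}{\left(3 - -12\right) - -41} = \frac{1}{\left(3 + 12\right) + 41} = \frac{1}{15 + 41} = \frac{1}{56} \approx 0.017857$)
$54 \left(B + 66\right) = 54 \left(\frac{1}{56} + 66\right) = 54 \cdot \frac{3697}{56} = \frac{99819}{28}$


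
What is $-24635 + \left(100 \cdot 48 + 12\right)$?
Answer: $-19823$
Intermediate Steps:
$-24635 + \left(100 \cdot 48 + 12\right) = -24635 + \left(4800 + 12\right) = -24635 + 4812 = -19823$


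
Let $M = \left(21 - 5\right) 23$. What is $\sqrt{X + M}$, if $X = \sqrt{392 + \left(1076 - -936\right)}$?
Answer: $\sqrt{368 + 2 \sqrt{601}} \approx 20.421$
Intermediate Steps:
$M = 368$ ($M = 16 \cdot 23 = 368$)
$X = 2 \sqrt{601}$ ($X = \sqrt{392 + \left(1076 + 936\right)} = \sqrt{392 + 2012} = \sqrt{2404} = 2 \sqrt{601} \approx 49.031$)
$\sqrt{X + M} = \sqrt{2 \sqrt{601} + 368} = \sqrt{368 + 2 \sqrt{601}}$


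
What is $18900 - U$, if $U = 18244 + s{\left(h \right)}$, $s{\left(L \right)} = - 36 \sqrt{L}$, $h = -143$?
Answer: $656 + 36 i \sqrt{143} \approx 656.0 + 430.5 i$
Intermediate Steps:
$U = 18244 - 36 i \sqrt{143}$ ($U = 18244 - 36 \sqrt{-143} = 18244 - 36 i \sqrt{143} \approx 18244.0 - 430.5 i$)
$18900 - U = 18900 - \left(18244 - 36 i \sqrt{143}\right) = 656 + 36 i \sqrt{143}$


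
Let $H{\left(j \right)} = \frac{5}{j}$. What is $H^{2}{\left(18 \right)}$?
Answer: $\frac{25}{324} \approx 0.07716$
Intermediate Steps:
$H^{2}{\left(18 \right)} = \left(\frac{5}{18}\right)^{2} = \frac{25}{324}$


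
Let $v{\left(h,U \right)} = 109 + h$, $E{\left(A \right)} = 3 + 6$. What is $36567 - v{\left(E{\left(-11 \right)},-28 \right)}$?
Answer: $36449$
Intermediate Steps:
$E{\left(A \right)} = 9$
$36567 - v{\left(E{\left(-11 \right)},-28 \right)} = 36567 - \left(109 + 9\right) = 36567 - 118 = 36449$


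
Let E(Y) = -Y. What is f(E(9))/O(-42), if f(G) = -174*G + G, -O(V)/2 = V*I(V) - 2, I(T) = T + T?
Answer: -1557/7052 ≈ -0.22079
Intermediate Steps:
I(T) = 2*T
O(V) = 4 - 4*V² (O(V) = -2*(V*(2*V) - 2) = -2*(2*V² - 2) = -2*(-2 + 2*V²) = 4 - 4*V²)
f(G) = -173*G
f(E(9))/O(-42) = (-(-173)*9)/(4 - 4*(-42)²) = (-173*(-9))/(4 - 4*1764) = 1557/(4 - 7056) = 1557/(-7052) = 1557*(-1/7052) = -1557/7052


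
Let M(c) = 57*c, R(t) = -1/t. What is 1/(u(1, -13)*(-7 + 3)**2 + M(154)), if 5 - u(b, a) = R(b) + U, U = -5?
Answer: 1/8954 ≈ 0.00011168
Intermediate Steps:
u(b, a) = 10 + 1/b (u(b, a) = 5 - (-1/b - 5) = 5 - (-5 - 1/b) = 5 + (5 + 1/b) = 10 + 1/b)
1/(u(1, -13)*(-7 + 3)**2 + M(154)) = 1/((10 + 1/1)*(-7 + 3)**2 + 57*154) = 1/((10 + 1)*(-4)**2 + 8778) = 1/(11*16 + 8778) = 1/(176 + 8778) = 1/8954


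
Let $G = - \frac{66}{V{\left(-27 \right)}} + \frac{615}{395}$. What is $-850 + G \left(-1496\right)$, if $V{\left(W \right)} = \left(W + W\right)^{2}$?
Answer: $- \frac{60381382}{19197} \approx -3145.4$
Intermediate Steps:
$V{\left(W \right)} = 4 W^{2}$ ($V{\left(W \right)} = \left(2 W\right)^{2} = 4 W^{2}$)
$G = \frac{58909}{38394}$ ($G = - \frac{66}{4 \left(-27\right)^{2}} + \frac{615}{395} = - \frac{66}{4 \cdot 729} + 615 \cdot \frac{1}{395} = - \frac{66}{2916} + \frac{123}{79} = \left(-66\right) \frac{1}{2916} + \frac{123}{79} = - \frac{11}{486} + \frac{123}{79} = \frac{58909}{38394} \approx 1.5343$)
$-850 + G \left(-1496\right) = -850 + \frac{58909}{38394} \left(-1496\right) = -850 - \frac{44063932}{19197} = - \frac{60381382}{19197}$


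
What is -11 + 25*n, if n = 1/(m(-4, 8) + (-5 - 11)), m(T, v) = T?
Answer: -49/4 ≈ -12.250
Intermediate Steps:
n = -1/20 (n = 1/(-4 + (-5 - 11)) = 1/(-4 - 16) = 1/(-20) = -1/20 ≈ -0.050000)
-11 + 25*n = -11 + 25*(-1/20) = -11 - 5/4 = -49/4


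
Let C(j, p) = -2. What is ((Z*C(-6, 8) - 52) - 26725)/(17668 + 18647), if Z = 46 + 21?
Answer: -26911/36315 ≈ -0.74104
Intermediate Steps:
Z = 67
((Z*C(-6, 8) - 52) - 26725)/(17668 + 18647) = ((67*(-2) - 52) - 26725)/(17668 + 18647) = ((-134 - 52) - 26725)/36315 = (-186 - 26725)*(1/36315) = -26911*1/36315 = -26911/36315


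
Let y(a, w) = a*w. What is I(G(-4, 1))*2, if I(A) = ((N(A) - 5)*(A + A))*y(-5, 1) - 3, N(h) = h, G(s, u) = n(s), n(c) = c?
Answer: -726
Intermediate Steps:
G(s, u) = s
I(A) = -3 - 10*A*(-5 + A) (I(A) = ((A - 5)*(A + A))*(-5*1) - 3 = ((-5 + A)*(2*A))*(-5) - 3 = (2*A*(-5 + A))*(-5) - 3 = -10*A*(-5 + A) - 3 = -3 - 10*A*(-5 + A))
I(G(-4, 1))*2 = (-3 - 10*(-4)² + 50*(-4))*2 = (-3 - 10*16 - 200)*2 = (-3 - 160 - 200)*2 = -363*2 = -726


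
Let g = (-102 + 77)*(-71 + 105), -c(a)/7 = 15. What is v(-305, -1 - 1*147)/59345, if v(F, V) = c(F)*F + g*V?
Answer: 31565/11869 ≈ 2.6595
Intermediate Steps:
c(a) = -105 (c(a) = -7*15 = -105)
g = -850 (g = -25*34 = -850)
v(F, V) = -850*V - 105*F (v(F, V) = -105*F - 850*V = -850*V - 105*F)
v(-305, -1 - 1*147)/59345 = (-850*(-1 - 1*147) - 105*(-305))/59345 = (-850*(-1 - 147) + 32025)*(1/59345) = (-850*(-148) + 32025)*(1/59345) = (125800 + 32025)*(1/59345) = 157825*(1/59345) = 31565/11869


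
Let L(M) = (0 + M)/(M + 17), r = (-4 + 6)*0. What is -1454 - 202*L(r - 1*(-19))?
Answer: -28091/18 ≈ -1560.6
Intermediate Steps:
r = 0 (r = 2*0 = 0)
L(M) = M/(17 + M)
-1454 - 202*L(r - 1*(-19)) = -1454 - 202*(0 - 1*(-19))/(17 + (0 - 1*(-19))) = -1454 - 202*(0 + 19)/(17 + (0 + 19)) = -1454 - 3838/(17 + 19) = -1454 - 3838/36 = -1454 - 202*19/36 = -1454 - 1919/18 = -28091/18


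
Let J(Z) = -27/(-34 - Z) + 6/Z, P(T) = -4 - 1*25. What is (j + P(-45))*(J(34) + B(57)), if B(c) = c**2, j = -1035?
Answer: -58778286/17 ≈ -3.4575e+6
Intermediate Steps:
P(T) = -29 (P(T) = -4 - 25 = -29)
(j + P(-45))*(J(34) + B(57)) = (-1035 - 29)*(3*(68 + 11*34)/(34*(34 + 34)) + 57**2) = -1064*(3*(1/34)*(68 + 374)/68 + 3249) = -1064*(3*(1/34)*(1/68)*442 + 3249) = -1064*(39/68 + 3249) = -1064*220971/68 = -58778286/17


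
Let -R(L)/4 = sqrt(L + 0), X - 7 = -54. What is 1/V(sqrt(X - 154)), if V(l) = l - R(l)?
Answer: 1/(4*(-201)**(1/4) + I*sqrt(201)) ≈ 0.014593 - 0.034019*I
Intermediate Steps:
X = -47 (X = 7 - 54 = -47)
R(L) = -4*sqrt(L) (R(L) = -4*sqrt(L + 0) = -4*sqrt(L))
V(l) = l + 4*sqrt(l) (V(l) = l - (-4)*sqrt(l) = l + 4*sqrt(l))
1/V(sqrt(X - 154)) = 1/(sqrt(-47 - 154) + 4*sqrt(sqrt(-47 - 154))) = 1/(sqrt(-201) + 4*sqrt(sqrt(-201))) = 1/(I*sqrt(201) + 4*sqrt(I*sqrt(201))) = 1/(I*sqrt(201) + 4*(201**(1/4)*sqrt(I))) = 1/(I*sqrt(201) + 4*201**(1/4)*sqrt(I))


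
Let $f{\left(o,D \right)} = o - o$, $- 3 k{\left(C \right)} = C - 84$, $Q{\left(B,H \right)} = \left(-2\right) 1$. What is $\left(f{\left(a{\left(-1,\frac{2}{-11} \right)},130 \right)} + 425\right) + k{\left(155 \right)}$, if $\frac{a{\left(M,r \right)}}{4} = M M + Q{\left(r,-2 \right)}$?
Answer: $\frac{1204}{3} \approx 401.33$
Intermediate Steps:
$Q{\left(B,H \right)} = -2$
$a{\left(M,r \right)} = -8 + 4 M^{2}$ ($a{\left(M,r \right)} = 4 \left(M M - 2\right) = 4 \left(M^{2} - 2\right) = 4 \left(-2 + M^{2}\right) = -8 + 4 M^{2}$)
$k{\left(C \right)} = 28 - \frac{C}{3}$ ($k{\left(C \right)} = - \frac{C - 84}{3} = - \frac{-84 + C}{3} = 28 - \frac{C}{3}$)
$f{\left(o,D \right)} = 0$
$\left(f{\left(a{\left(-1,\frac{2}{-11} \right)},130 \right)} + 425\right) + k{\left(155 \right)} = \left(0 + 425\right) + \left(28 - \frac{155}{3}\right) = 425 + \left(28 - \frac{155}{3}\right) = 425 - \frac{71}{3} = \frac{1204}{3}$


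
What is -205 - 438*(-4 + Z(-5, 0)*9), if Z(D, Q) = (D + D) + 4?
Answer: 25199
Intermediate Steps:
Z(D, Q) = 4 + 2*D (Z(D, Q) = 2*D + 4 = 4 + 2*D)
-205 - 438*(-4 + Z(-5, 0)*9) = -205 - 438*(-4 + (4 + 2*(-5))*9) = -205 - 438*(-4 + (4 - 10)*9) = -205 - 438*(-4 - 6*9) = -205 - 438*(-4 - 54) = -205 - 438*(-58) = -205 + 25404 = 25199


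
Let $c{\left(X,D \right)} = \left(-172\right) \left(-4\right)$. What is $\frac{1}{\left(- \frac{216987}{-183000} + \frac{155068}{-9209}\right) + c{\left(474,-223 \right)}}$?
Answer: $\frac{561749000}{377690241761} \approx 0.0014873$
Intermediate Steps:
$c{\left(X,D \right)} = 688$
$\frac{1}{\left(- \frac{216987}{-183000} + \frac{155068}{-9209}\right) + c{\left(474,-223 \right)}} = \frac{1}{\left(- \frac{216987}{-183000} + \frac{155068}{-9209}\right) + 688} = \frac{1}{\left(\left(-216987\right) \left(- \frac{1}{183000}\right) + 155068 \left(- \frac{1}{9209}\right)\right) + 688} = \frac{1}{\left(\frac{72329}{61000} - \frac{155068}{9209}\right) + 688} = \frac{1}{- \frac{8793070239}{561749000} + 688} = \frac{1}{\frac{377690241761}{561749000}} = \frac{561749000}{377690241761}$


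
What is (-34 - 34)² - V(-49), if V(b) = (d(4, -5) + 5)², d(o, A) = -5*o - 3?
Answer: 4300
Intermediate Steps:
d(o, A) = -3 - 5*o
V(b) = 324 (V(b) = ((-3 - 5*4) + 5)² = ((-3 - 20) + 5)² = (-23 + 5)² = (-18)² = 324)
(-34 - 34)² - V(-49) = (-34 - 34)² - 1*324 = (-68)² - 324 = 4624 - 324 = 4300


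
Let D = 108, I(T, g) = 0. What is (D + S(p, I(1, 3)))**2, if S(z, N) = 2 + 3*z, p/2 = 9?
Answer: 26896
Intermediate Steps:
p = 18 (p = 2*9 = 18)
(D + S(p, I(1, 3)))**2 = (108 + (2 + 3*18))**2 = (108 + (2 + 54))**2 = (108 + 56)**2 = 164**2 = 26896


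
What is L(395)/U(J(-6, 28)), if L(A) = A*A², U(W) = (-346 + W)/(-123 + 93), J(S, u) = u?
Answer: 308149375/53 ≈ 5.8141e+6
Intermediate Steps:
U(W) = 173/15 - W/30 (U(W) = (-346 + W)/(-30) = (-346 + W)*(-1/30) = 173/15 - W/30)
L(A) = A³
L(395)/U(J(-6, 28)) = 395³/(173/15 - 1/30*28) = 61629875/(173/15 - 14/15) = 61629875/(53/5) = 61629875*(5/53) = 308149375/53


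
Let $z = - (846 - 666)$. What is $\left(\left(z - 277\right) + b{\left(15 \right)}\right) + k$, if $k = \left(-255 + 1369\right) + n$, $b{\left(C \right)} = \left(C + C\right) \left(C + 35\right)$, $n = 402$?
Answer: $2559$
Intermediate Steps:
$b{\left(C \right)} = 2 C \left(35 + C\right)$
$z = -180$ ($z = \left(-1\right) 180 = -180$)
$k = 1516$ ($k = \left(-255 + 1369\right) + 402 = 1114 + 402 = 1516$)
$\left(\left(z - 277\right) + b{\left(15 \right)}\right) + k = \left(\left(-180 - 277\right) + 2 \cdot 15 \left(35 + 15\right)\right) + 1516 = \left(-457 + 2 \cdot 15 \cdot 50\right) + 1516 = \left(-457 + 1500\right) + 1516 = 1043 + 1516 = 2559$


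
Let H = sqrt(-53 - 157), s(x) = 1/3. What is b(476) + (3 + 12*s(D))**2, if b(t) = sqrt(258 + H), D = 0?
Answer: 49 + sqrt(258 + I*sqrt(210)) ≈ 65.069 + 0.45092*I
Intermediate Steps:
s(x) = 1/3 (s(x) = 1*(1/3) = 1/3)
H = I*sqrt(210) (H = sqrt(-210) = I*sqrt(210) ≈ 14.491*I)
b(t) = sqrt(258 + I*sqrt(210))
b(476) + (3 + 12*s(D))**2 = sqrt(258 + I*sqrt(210)) + (3 + 12*(1/3))**2 = sqrt(258 + I*sqrt(210)) + (3 + 4)**2 = sqrt(258 + I*sqrt(210)) + 7**2 = sqrt(258 + I*sqrt(210)) + 49 = 49 + sqrt(258 + I*sqrt(210))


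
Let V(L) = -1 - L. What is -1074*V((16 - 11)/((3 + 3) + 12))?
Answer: 4117/3 ≈ 1372.3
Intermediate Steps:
-1074*V((16 - 11)/((3 + 3) + 12)) = -1074*(-1 - (16 - 11)/((3 + 3) + 12)) = -1074*(-1 - 5/(6 + 12)) = -1074*(-1 - 5/18) = -1074*(-23/18) = 4117/3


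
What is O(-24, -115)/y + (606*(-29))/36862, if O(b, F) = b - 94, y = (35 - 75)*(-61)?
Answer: -11807569/22485820 ≈ -0.52511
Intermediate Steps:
y = 2440 (y = -40*(-61) = 2440)
O(b, F) = -94 + b
O(-24, -115)/y + (606*(-29))/36862 = (-94 - 24)/2440 + (606*(-29))/36862 = -118*1/2440 - 17574*1/36862 = -59/1220 - 8787/18431 = -11807569/22485820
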